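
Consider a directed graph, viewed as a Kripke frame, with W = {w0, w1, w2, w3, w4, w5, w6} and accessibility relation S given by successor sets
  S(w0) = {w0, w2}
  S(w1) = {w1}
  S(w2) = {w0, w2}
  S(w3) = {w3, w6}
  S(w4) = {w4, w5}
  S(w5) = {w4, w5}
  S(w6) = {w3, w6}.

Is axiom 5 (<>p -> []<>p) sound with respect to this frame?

By correspondence theory, 5 is valid on a frame iff S is Euclidean.
Euclidean: yes — any two successors of a common world are S-related.

Yes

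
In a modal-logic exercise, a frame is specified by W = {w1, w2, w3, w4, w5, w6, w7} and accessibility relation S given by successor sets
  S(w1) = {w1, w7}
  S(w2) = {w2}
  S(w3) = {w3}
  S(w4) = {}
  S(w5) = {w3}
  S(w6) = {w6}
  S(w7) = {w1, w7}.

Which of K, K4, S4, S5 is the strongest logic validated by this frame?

K4

Transitive (axiom 4): yes — every two-step S-path is closed by a direct edge.
Reflexive (axiom T): no — w4 is not related to itself.
Euclidean (axiom 5): yes — any two successors of a common world are S-related.
So F validates K, K4; S4 would additionally require S to be reflexive. The strongest is K4.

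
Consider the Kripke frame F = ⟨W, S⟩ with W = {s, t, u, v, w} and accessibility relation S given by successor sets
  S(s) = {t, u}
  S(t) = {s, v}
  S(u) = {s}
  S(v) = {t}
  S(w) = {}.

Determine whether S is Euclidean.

No

Euclidean: no — s S t and s S u, but not t S u.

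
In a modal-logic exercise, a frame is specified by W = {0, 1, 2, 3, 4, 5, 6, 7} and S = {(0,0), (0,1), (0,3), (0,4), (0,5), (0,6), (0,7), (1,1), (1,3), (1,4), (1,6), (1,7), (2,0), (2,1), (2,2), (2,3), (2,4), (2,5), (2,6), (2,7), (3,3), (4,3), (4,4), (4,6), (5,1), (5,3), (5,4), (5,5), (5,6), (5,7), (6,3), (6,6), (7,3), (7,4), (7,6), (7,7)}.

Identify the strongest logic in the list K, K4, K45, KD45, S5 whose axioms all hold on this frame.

Transitive (axiom 4): yes — every two-step S-path is closed by a direct edge.
Euclidean (axiom 5): no — 0 S 1 and 0 S 5, but not 1 S 5.
Serial (axiom D): yes — every world has a successor (e.g. 0 S 0).
Reflexive (axiom T): yes — every world is S-related to itself.
So F validates K, K4; K45 would additionally require S to be Euclidean. The strongest is K4.

K4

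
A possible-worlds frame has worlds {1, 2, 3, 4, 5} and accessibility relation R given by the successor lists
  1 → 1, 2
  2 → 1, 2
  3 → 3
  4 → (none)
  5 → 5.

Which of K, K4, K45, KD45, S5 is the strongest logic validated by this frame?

K45

Transitive (axiom 4): yes — every two-step R-path is closed by a direct edge.
Euclidean (axiom 5): yes — any two successors of a common world are R-related.
Serial (axiom D): no — 4 has no R-successor.
Reflexive (axiom T): no — 4 is not related to itself.
So F validates K, K4, K45; KD45 would additionally require R to be serial. The strongest is K45.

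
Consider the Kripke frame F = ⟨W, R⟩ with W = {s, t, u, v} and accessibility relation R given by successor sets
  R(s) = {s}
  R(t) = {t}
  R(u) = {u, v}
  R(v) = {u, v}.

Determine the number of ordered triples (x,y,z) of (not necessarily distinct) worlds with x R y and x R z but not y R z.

R is Euclidean; there are no such tuples.

0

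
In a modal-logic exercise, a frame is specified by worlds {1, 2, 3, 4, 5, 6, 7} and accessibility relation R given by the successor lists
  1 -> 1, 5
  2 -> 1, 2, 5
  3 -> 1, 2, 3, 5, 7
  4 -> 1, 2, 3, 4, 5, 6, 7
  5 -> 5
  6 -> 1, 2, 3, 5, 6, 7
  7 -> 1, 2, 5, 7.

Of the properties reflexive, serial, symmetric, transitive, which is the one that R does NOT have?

symmetric

Reflexive: yes — every world is R-related to itself.
Serial: yes — every world has a successor (e.g. 1 R 1).
Symmetric: no — 1 R 5 but not 5 R 1.
Transitive: yes — every two-step R-path is closed by a direct edge.
Only symmetric fails.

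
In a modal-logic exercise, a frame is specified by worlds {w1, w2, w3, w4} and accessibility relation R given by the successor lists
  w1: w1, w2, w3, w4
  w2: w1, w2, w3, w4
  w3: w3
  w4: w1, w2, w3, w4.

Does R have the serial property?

Serial: yes — every world has a successor (e.g. w1 R w1).

Yes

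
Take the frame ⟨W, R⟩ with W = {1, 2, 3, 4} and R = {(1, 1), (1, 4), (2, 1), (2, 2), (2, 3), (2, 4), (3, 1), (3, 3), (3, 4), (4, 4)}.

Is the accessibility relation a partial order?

Reflexive: yes — every world is R-related to itself.
Transitive: yes — every two-step R-path is closed by a direct edge.
Antisymmetric: yes — no distinct pair is related both ways.
So R is a partial order.

Yes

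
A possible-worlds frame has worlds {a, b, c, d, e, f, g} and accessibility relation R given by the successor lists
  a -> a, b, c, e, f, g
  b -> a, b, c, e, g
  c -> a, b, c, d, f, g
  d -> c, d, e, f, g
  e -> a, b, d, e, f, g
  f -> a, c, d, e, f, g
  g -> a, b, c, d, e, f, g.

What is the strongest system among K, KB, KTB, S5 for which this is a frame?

Symmetric (axiom B): yes — every pair in R has its reverse in R.
Reflexive (axiom T): yes — every world is R-related to itself.
Euclidean (axiom 5): no — a R b and a R f, but not b R f.
So F validates K, KB, KTB; S5 would additionally require R to be Euclidean. The strongest is KTB.

KTB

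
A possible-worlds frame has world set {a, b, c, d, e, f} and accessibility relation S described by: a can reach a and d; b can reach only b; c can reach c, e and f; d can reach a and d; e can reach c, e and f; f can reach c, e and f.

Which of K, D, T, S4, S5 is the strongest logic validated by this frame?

Serial (axiom D): yes — every world has a successor (e.g. a S a).
Reflexive (axiom T): yes — every world is S-related to itself.
Transitive (axiom 4): yes — every two-step S-path is closed by a direct edge.
Euclidean (axiom 5): yes — any two successors of a common world are S-related.
So F validates K, D, T, S4, S5. The strongest is S5.

S5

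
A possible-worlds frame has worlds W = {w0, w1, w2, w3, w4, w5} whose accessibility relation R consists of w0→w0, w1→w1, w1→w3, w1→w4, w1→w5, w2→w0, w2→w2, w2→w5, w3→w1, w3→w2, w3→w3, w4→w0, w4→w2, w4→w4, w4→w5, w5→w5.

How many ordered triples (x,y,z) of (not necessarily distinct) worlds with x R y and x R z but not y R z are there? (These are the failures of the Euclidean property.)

Enumerating: (w1,w3,w4), (w1,w3,w5), (w1,w4,w1), (w1,w4,w3), (w1,w5,w1), (w1,w5,w3), (w1,w5,w4), (w2,w0,w2), (w2,w0,w5), (w2,w5,w0), (w2,w5,w2), (w3,w1,w2), … and 9 more.
Total: 21.

21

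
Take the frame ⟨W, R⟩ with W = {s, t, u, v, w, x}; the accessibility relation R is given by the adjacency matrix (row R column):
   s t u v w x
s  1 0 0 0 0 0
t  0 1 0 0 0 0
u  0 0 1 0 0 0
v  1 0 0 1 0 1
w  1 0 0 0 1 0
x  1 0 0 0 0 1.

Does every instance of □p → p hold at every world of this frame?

Yes

Axiom T corresponds to the accessibility relation being reflexive.
Reflexive: yes — every world is R-related to itself.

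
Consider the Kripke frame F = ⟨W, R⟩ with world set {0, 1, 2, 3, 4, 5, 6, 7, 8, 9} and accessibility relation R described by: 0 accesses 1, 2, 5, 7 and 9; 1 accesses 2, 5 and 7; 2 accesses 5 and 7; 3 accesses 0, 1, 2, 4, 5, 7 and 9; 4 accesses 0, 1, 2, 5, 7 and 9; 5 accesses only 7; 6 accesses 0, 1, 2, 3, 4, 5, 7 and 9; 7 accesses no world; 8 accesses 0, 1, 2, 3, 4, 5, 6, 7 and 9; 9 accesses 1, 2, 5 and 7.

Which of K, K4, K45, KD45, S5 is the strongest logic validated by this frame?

Transitive (axiom 4): yes — every two-step R-path is closed by a direct edge.
Euclidean (axiom 5): no — 0 R 1 and 0 R 9, but not 1 R 9.
Serial (axiom D): no — 7 has no R-successor.
Reflexive (axiom T): no — 0 is not related to itself.
So F validates K, K4; K45 would additionally require R to be Euclidean. The strongest is K4.

K4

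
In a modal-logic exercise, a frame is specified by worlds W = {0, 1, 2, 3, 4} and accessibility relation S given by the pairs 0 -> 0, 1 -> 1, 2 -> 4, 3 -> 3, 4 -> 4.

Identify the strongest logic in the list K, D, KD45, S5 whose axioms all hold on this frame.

KD45

Serial (axiom D): yes — every world has a successor (e.g. 0 S 0).
Euclidean (axiom 5): yes — any two successors of a common world are S-related.
Transitive (axiom 4): yes — every two-step S-path is closed by a direct edge.
Reflexive (axiom T): no — 2 is not related to itself.
So F validates K, D, KD45; S5 would additionally require S to be reflexive. The strongest is KD45.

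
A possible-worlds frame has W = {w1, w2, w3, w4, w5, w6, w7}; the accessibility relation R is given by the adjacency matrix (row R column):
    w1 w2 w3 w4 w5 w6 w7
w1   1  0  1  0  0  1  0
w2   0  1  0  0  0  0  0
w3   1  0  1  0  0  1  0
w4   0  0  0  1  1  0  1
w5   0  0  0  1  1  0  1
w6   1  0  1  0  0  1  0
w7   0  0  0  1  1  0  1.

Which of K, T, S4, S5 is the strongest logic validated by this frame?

S5

Reflexive (axiom T): yes — every world is R-related to itself.
Transitive (axiom 4): yes — every two-step R-path is closed by a direct edge.
Euclidean (axiom 5): yes — any two successors of a common world are R-related.
So F validates K, T, S4, S5. The strongest is S5.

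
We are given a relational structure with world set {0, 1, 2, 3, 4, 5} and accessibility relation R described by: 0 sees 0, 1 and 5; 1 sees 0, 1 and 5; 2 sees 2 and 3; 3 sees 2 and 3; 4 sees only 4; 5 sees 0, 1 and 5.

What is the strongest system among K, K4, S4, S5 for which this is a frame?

S5

Transitive (axiom 4): yes — every two-step R-path is closed by a direct edge.
Reflexive (axiom T): yes — every world is R-related to itself.
Euclidean (axiom 5): yes — any two successors of a common world are R-related.
So F validates K, K4, S4, S5. The strongest is S5.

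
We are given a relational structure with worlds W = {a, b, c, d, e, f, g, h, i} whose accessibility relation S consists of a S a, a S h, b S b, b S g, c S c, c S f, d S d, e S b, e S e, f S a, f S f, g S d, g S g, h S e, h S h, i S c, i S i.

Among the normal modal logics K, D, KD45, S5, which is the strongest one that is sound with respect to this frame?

D

Serial (axiom D): yes — every world has a successor (e.g. a S a).
Euclidean (axiom 5): no — a S h and a S a, but not h S a.
Transitive (axiom 4): no — a S h and h S e, but not a S e.
Reflexive (axiom T): yes — every world is S-related to itself.
So F validates K, D; KD45 would additionally require S to be Euclidean and transitive. The strongest is D.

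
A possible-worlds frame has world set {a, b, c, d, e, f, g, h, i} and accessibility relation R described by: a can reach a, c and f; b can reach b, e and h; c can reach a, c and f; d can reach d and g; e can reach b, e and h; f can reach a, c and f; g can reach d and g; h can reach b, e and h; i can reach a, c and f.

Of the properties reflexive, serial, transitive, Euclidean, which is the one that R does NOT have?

Reflexive: no — i is not related to itself.
Serial: yes — every world has a successor (e.g. a R a).
Transitive: yes — every two-step R-path is closed by a direct edge.
Euclidean: yes — any two successors of a common world are R-related.
Only reflexive fails.

reflexive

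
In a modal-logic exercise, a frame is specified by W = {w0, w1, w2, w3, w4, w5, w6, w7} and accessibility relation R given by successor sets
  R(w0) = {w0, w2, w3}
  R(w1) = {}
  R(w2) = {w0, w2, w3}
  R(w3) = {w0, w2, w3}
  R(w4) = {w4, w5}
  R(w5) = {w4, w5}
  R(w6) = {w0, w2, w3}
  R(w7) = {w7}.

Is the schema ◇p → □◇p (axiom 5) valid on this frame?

By correspondence theory, 5 is valid on a frame iff R is Euclidean.
Euclidean: yes — any two successors of a common world are R-related.

Yes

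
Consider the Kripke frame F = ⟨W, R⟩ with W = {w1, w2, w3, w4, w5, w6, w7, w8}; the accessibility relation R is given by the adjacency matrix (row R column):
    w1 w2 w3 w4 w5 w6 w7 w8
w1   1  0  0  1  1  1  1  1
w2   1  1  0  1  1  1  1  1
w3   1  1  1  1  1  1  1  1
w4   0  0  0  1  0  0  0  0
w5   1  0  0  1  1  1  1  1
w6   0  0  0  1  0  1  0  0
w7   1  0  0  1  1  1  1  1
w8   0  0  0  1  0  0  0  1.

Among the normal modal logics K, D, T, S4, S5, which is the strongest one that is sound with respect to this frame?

Serial (axiom D): yes — every world has a successor (e.g. w1 R w1).
Reflexive (axiom T): yes — every world is R-related to itself.
Transitive (axiom 4): yes — every two-step R-path is closed by a direct edge.
Euclidean (axiom 5): no — w1 R w4 and w1 R w5, but not w4 R w5.
So F validates K, D, T, S4; S5 would additionally require R to be Euclidean. The strongest is S4.

S4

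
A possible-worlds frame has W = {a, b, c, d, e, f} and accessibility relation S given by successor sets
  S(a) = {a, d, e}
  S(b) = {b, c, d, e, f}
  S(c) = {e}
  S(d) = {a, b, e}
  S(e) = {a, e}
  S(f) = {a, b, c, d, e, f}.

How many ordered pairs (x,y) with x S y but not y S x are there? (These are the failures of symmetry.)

8

Enumerating: (b,c), (b,e), (c,e), (d,e), (f,a), (f,c), (f,d), (f,e).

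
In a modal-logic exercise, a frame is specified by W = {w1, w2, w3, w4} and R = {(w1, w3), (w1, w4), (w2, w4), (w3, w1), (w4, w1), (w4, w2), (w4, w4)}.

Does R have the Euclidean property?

No

Euclidean: no — w1 R w3 and w1 R w4, but not w3 R w4.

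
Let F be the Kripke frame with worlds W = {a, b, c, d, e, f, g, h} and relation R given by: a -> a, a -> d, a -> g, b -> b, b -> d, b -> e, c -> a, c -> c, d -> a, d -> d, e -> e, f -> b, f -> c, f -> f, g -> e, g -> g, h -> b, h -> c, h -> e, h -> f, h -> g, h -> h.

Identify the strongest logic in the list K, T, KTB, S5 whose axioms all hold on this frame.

Reflexive (axiom T): yes — every world is R-related to itself.
Symmetric (axiom B): no — a R g but not g R a.
Euclidean (axiom 5): no — a R d and a R g, but not d R g.
So F validates K, T; KTB would additionally require R to be symmetric. The strongest is T.

T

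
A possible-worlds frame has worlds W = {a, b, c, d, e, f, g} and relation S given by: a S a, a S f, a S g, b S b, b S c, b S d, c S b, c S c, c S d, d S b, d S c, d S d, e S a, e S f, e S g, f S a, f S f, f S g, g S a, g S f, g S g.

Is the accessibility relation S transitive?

Yes

Transitive: yes — every two-step S-path is closed by a direct edge.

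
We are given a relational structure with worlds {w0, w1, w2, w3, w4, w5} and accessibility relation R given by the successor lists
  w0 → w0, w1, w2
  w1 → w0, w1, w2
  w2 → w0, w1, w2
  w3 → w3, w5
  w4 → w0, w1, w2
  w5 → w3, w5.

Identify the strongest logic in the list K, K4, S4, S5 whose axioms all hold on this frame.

Transitive (axiom 4): yes — every two-step R-path is closed by a direct edge.
Reflexive (axiom T): no — w4 is not related to itself.
Euclidean (axiom 5): yes — any two successors of a common world are R-related.
So F validates K, K4; S4 would additionally require R to be reflexive. The strongest is K4.

K4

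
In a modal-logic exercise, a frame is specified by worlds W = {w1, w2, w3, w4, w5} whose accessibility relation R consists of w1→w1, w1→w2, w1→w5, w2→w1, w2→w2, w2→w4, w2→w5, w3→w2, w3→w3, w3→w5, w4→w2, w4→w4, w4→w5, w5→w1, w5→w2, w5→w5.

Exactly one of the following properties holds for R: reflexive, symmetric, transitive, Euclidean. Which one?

reflexive

Reflexive: yes — every world is R-related to itself.
Symmetric: no — w3 R w2 but not w2 R w3.
Transitive: no — w1 R w2 and w2 R w4, but not w1 R w4.
Euclidean: no — w2 R w1 and w2 R w4, but not w1 R w4.
Only reflexive holds.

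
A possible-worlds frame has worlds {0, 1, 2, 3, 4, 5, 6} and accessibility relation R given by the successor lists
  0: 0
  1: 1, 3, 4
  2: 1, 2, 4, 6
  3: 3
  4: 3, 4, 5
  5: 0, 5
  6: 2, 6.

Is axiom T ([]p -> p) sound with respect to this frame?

Yes

Axiom T corresponds to the accessibility relation being reflexive.
Reflexive: yes — every world is R-related to itself.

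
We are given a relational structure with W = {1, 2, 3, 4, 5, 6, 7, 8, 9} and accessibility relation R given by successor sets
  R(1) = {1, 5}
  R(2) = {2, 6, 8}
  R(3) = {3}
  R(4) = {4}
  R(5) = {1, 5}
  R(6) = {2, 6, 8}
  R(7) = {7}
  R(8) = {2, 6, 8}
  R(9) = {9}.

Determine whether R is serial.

Serial: yes — every world has a successor (e.g. 1 R 1).

Yes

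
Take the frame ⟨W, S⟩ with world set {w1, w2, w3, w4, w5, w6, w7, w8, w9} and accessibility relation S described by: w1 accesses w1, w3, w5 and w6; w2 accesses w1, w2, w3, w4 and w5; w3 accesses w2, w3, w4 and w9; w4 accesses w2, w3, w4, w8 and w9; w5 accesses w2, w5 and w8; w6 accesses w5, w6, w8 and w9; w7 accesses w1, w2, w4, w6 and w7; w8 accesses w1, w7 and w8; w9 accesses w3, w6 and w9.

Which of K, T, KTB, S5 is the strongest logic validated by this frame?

T

Reflexive (axiom T): yes — every world is S-related to itself.
Symmetric (axiom B): no — w1 S w3 but not w3 S w1.
Euclidean (axiom 5): no — w1 S w3 and w1 S w5, but not w3 S w5.
So F validates K, T; KTB would additionally require S to be symmetric. The strongest is T.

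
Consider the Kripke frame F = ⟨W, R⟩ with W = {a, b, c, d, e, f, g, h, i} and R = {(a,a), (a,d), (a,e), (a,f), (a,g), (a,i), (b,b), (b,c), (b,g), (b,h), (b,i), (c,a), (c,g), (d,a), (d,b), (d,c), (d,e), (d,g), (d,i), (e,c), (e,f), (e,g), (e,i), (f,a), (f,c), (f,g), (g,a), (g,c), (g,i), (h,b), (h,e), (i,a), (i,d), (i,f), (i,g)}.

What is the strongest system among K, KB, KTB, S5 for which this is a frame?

K

Symmetric (axiom B): no — a R e but not e R a.
Reflexive (axiom T): no — c is not related to itself.
Euclidean (axiom 5): no — a R d and a R f, but not d R f.
So F validates K; KB would additionally require R to be symmetric. The strongest is K.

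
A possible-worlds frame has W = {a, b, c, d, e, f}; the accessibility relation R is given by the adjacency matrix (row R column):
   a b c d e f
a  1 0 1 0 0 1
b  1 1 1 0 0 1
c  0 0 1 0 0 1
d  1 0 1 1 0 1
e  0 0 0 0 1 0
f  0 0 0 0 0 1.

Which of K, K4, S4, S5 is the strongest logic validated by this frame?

Transitive (axiom 4): yes — every two-step R-path is closed by a direct edge.
Reflexive (axiom T): yes — every world is R-related to itself.
Euclidean (axiom 5): no — a R f and a R c, but not f R c.
So F validates K, K4, S4; S5 would additionally require R to be Euclidean. The strongest is S4.

S4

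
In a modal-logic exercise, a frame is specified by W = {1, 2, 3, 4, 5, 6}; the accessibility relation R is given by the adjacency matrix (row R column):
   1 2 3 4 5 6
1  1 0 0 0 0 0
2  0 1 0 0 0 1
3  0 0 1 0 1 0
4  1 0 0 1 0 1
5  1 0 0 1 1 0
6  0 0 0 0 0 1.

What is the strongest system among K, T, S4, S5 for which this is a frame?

Reflexive (axiom T): yes — every world is R-related to itself.
Transitive (axiom 4): no — 3 R 5 and 5 R 1, but not 3 R 1.
Euclidean (axiom 5): no — 4 R 1 and 4 R 6, but not 1 R 6.
So F validates K, T; S4 would additionally require R to be transitive. The strongest is T.

T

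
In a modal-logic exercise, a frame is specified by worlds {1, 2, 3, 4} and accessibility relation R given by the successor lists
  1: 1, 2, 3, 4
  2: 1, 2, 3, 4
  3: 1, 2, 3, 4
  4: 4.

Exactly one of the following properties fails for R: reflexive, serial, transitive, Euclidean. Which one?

Euclidean

Reflexive: yes — every world is R-related to itself.
Serial: yes — every world has a successor (e.g. 1 R 1).
Transitive: yes — every two-step R-path is closed by a direct edge.
Euclidean: no — 1 R 4 and 1 R 2, but not 4 R 2.
Only Euclidean fails.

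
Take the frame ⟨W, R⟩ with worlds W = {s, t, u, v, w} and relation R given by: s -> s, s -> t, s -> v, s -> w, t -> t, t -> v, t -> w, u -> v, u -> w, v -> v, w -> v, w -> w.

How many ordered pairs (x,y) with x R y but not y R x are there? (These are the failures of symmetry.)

8

Enumerating: (s,t), (s,v), (s,w), (t,v), (t,w), (u,v), (u,w), (w,v).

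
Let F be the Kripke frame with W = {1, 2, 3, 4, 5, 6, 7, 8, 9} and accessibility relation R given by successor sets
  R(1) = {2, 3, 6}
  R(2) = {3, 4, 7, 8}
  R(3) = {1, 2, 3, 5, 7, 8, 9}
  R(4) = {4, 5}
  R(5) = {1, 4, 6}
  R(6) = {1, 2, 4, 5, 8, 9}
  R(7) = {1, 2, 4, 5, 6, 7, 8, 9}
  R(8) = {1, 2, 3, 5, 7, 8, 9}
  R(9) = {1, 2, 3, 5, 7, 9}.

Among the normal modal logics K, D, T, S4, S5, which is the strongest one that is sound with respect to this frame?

Serial (axiom D): yes — every world has a successor (e.g. 1 R 2).
Reflexive (axiom T): no — 1 is not related to itself.
Transitive (axiom 4): no — 1 R 2 and 2 R 4, but not 1 R 4.
Euclidean (axiom 5): no — 1 R 2 and 1 R 6, but not 2 R 6.
So F validates K, D; T would additionally require R to be reflexive. The strongest is D.

D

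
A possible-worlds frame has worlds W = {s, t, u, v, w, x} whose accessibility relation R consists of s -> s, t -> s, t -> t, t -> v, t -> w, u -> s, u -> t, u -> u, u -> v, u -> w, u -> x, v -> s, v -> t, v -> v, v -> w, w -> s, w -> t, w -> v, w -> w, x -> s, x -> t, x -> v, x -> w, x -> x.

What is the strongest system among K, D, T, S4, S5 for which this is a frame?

Serial (axiom D): yes — every world has a successor (e.g. s R s).
Reflexive (axiom T): yes — every world is R-related to itself.
Transitive (axiom 4): yes — every two-step R-path is closed by a direct edge.
Euclidean (axiom 5): no — t R s and t R v, but not s R v.
So F validates K, D, T, S4; S5 would additionally require R to be Euclidean. The strongest is S4.

S4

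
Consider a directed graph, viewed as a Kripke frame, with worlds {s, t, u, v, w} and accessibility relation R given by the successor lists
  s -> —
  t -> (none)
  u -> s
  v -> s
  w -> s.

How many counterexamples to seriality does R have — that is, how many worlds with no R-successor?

2

Enumerating: s, t.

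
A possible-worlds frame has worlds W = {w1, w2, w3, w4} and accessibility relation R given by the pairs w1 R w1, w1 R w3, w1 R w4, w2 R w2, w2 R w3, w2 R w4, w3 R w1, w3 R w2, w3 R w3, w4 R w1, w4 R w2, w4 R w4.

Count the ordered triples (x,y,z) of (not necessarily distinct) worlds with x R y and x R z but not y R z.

8

Enumerating: (w1,w3,w4), (w1,w4,w3), (w2,w3,w4), (w2,w4,w3), (w3,w1,w2), (w3,w2,w1), (w4,w1,w2), (w4,w2,w1).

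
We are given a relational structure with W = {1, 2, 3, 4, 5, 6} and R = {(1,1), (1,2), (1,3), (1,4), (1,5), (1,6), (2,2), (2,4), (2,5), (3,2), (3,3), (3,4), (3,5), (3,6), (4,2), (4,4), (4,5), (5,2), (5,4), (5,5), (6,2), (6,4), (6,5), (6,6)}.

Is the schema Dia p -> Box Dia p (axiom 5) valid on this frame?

No

The schema 5 characterises exactly the Euclidean frames.
Euclidean: no — 1 R 2 and 1 R 3, but not 2 R 3.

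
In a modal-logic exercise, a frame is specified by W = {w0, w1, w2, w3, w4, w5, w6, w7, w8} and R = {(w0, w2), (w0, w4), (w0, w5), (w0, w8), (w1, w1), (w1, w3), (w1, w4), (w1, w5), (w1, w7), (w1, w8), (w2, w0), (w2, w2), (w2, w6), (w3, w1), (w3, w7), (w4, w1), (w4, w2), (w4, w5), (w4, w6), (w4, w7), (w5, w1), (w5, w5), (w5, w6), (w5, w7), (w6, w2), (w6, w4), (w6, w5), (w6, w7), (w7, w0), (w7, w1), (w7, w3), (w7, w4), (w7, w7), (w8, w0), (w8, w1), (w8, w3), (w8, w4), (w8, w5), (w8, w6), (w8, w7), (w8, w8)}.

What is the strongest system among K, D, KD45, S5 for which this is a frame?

D

Serial (axiom D): yes — every world has a successor (e.g. w0 R w2).
Euclidean (axiom 5): no — w0 R w2 and w0 R w4, but not w2 R w4.
Transitive (axiom 4): no — w0 R w2 and w2 R w6, but not w0 R w6.
Reflexive (axiom T): no — w0 is not related to itself.
So F validates K, D; KD45 would additionally require R to be Euclidean and transitive. The strongest is D.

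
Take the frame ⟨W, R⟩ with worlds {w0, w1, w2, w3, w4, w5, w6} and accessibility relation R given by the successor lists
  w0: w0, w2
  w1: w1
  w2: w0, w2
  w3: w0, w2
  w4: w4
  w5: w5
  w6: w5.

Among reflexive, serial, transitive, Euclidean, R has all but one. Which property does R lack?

Reflexive: no — w3 is not related to itself.
Serial: yes — every world has a successor (e.g. w0 R w0).
Transitive: yes — every two-step R-path is closed by a direct edge.
Euclidean: yes — any two successors of a common world are R-related.
Only reflexive fails.

reflexive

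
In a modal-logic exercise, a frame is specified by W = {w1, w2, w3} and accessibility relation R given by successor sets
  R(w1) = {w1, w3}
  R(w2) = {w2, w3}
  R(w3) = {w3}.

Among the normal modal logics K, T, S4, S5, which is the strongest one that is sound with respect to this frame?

Reflexive (axiom T): yes — every world is R-related to itself.
Transitive (axiom 4): yes — every two-step R-path is closed by a direct edge.
Euclidean (axiom 5): no — w1 R w3 and w1 R w1, but not w3 R w1.
So F validates K, T, S4; S5 would additionally require R to be Euclidean. The strongest is S4.

S4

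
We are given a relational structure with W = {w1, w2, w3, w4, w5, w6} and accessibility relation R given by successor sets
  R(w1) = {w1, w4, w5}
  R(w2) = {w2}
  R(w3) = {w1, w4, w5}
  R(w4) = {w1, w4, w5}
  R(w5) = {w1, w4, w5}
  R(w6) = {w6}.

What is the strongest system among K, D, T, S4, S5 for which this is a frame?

D

Serial (axiom D): yes — every world has a successor (e.g. w1 R w1).
Reflexive (axiom T): no — w3 is not related to itself.
Transitive (axiom 4): yes — every two-step R-path is closed by a direct edge.
Euclidean (axiom 5): yes — any two successors of a common world are R-related.
So F validates K, D; T would additionally require R to be reflexive. The strongest is D.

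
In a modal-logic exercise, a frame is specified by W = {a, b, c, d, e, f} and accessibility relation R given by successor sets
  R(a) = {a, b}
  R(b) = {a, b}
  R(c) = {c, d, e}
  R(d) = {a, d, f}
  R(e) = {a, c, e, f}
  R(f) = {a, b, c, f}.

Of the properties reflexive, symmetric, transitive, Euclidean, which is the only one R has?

Reflexive: yes — every world is R-related to itself.
Symmetric: no — c R d but not d R c.
Transitive: no — c R d and d R a, but not c R a.
Euclidean: no — c R d and c R e, but not d R e.
Only reflexive holds.

reflexive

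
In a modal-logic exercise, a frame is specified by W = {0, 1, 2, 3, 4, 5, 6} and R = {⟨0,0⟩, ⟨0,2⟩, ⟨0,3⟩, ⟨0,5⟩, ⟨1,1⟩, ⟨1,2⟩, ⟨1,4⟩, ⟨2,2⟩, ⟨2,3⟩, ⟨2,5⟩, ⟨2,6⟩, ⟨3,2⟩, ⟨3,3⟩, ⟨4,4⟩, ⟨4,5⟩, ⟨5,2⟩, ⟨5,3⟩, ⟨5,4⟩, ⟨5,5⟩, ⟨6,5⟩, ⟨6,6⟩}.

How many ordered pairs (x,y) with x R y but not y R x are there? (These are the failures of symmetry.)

Enumerating: (0,2), (0,3), (0,5), (1,2), (1,4), (2,6), (5,3), (6,5).

8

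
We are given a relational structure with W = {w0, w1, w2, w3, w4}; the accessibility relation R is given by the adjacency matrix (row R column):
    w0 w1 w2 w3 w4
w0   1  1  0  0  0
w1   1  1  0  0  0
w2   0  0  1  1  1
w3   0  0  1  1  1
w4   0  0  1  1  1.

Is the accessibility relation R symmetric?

Symmetric: yes — every pair in R has its reverse in R.

Yes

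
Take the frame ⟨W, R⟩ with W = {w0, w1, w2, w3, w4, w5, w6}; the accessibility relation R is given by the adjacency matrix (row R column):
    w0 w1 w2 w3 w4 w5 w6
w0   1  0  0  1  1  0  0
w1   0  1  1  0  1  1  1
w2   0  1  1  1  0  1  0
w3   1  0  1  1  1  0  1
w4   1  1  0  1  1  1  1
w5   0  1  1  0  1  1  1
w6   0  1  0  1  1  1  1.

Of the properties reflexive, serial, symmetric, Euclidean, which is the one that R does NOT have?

Euclidean

Reflexive: yes — every world is R-related to itself.
Serial: yes — every world has a successor (e.g. w0 R w0).
Symmetric: yes — every pair in R has its reverse in R.
Euclidean: no — w1 R w2 and w1 R w4, but not w2 R w4.
Only Euclidean fails.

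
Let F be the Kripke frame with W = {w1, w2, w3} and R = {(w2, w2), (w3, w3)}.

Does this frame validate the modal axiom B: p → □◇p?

By correspondence theory, B is valid on a frame iff R is symmetric.
Symmetric: yes — every pair in R has its reverse in R.

Yes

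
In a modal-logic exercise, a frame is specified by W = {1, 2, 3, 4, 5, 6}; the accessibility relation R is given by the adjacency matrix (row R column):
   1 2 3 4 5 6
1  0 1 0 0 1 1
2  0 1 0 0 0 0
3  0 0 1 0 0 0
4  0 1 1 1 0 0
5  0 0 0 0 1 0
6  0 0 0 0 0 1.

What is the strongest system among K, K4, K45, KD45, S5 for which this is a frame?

Transitive (axiom 4): yes — every two-step R-path is closed by a direct edge.
Euclidean (axiom 5): no — 1 R 2 and 1 R 5, but not 2 R 5.
Serial (axiom D): yes — every world has a successor (e.g. 1 R 2).
Reflexive (axiom T): no — 1 is not related to itself.
So F validates K, K4; K45 would additionally require R to be Euclidean. The strongest is K4.

K4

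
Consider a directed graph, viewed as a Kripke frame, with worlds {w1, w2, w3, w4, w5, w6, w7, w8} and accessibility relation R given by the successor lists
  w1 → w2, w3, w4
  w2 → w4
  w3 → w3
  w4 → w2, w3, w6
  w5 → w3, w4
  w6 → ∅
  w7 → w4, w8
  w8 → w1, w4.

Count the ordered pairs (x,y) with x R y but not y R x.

Enumerating: (w1,w2), (w1,w3), (w1,w4), (w4,w3), (w4,w6), (w5,w3), (w5,w4), (w7,w4), (w7,w8), (w8,w1), (w8,w4).

11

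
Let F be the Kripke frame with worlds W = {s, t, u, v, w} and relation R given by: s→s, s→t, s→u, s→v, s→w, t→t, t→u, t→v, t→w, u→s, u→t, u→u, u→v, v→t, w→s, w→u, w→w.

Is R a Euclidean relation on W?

No

Euclidean: no — s R u and s R w, but not u R w.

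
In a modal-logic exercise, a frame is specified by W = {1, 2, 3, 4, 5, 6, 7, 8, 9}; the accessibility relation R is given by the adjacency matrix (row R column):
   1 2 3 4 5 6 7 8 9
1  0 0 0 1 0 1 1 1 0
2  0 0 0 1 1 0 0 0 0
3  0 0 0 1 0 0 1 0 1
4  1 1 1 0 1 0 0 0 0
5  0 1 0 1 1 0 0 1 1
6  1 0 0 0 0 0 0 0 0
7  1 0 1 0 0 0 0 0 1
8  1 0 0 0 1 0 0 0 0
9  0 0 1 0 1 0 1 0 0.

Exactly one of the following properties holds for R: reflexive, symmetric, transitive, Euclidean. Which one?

Reflexive: no — 1 is not related to itself.
Symmetric: yes — every pair in R has its reverse in R.
Transitive: no — 1 R 4 and 4 R 2, but not 1 R 2.
Euclidean: no — 1 R 4 and 1 R 6, but not 4 R 6.
Only symmetric holds.

symmetric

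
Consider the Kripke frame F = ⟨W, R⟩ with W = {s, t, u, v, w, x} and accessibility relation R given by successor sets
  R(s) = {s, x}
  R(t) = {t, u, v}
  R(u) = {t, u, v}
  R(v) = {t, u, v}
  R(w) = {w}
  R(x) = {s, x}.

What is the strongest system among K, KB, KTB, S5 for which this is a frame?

S5

Symmetric (axiom B): yes — every pair in R has its reverse in R.
Reflexive (axiom T): yes — every world is R-related to itself.
Euclidean (axiom 5): yes — any two successors of a common world are R-related.
So F validates K, KB, KTB, S5. The strongest is S5.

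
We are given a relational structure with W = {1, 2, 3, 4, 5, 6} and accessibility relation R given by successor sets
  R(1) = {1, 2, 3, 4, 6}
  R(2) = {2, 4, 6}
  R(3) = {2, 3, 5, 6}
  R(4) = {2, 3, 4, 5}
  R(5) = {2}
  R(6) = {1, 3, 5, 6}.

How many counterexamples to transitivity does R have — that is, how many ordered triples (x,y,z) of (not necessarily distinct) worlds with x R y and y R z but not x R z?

Enumerating: (1,3,5), (1,4,5), (1,6,5), (2,4,3), (2,4,5), (2,6,1), (2,6,3), (2,6,5), (3,2,4), (3,6,1), (4,2,6), (4,3,6), (5,2,4), (5,2,6), (6,1,2), (6,1,4), (6,3,2), (6,5,2).

18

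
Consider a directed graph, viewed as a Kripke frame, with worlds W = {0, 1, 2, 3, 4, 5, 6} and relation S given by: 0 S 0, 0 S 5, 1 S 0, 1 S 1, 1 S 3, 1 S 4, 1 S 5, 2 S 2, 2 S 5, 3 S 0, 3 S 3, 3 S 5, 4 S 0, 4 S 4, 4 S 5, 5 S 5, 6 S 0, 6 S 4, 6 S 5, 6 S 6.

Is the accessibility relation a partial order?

Reflexive: yes — every world is S-related to itself.
Transitive: yes — every two-step S-path is closed by a direct edge.
Antisymmetric: yes — no distinct pair is related both ways.
So S is a partial order.

Yes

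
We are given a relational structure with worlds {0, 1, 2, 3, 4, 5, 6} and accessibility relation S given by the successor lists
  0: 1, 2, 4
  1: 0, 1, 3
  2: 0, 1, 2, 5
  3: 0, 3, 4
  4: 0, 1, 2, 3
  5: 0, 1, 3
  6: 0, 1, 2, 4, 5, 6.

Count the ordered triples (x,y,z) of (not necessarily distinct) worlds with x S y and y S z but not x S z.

25

Enumerating: (0,1,0), (0,1,3), (0,2,0), (0,2,5), (0,4,0), (0,4,3), (1,0,2), (1,0,4), (1,3,4), (2,0,4), (2,1,3), (2,5,3), … and 13 more.
Total: 25.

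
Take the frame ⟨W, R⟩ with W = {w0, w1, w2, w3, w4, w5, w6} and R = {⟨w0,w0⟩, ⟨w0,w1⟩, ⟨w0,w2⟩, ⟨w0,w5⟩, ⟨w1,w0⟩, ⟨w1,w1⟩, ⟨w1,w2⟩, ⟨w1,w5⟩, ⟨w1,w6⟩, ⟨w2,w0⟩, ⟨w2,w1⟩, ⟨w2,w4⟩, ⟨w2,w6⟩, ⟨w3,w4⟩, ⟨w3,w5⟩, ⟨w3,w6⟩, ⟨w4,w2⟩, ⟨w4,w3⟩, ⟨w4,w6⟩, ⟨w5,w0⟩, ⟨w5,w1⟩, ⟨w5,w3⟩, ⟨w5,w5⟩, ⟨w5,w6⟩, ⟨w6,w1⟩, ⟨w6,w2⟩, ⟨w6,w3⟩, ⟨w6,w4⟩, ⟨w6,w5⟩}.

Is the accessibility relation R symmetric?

Yes

Symmetric: yes — every pair in R has its reverse in R.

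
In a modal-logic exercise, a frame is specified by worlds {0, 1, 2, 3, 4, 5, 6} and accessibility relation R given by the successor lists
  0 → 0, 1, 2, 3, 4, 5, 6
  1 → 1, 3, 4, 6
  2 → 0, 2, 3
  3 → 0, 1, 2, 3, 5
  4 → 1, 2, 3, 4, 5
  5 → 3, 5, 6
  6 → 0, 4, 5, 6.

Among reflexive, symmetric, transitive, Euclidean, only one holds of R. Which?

Reflexive: yes — every world is R-related to itself.
Symmetric: no — 0 R 1 but not 1 R 0.
Transitive: no — 1 R 3 and 3 R 0, but not 1 R 0.
Euclidean: no — 0 R 1 and 0 R 2, but not 1 R 2.
Only reflexive holds.

reflexive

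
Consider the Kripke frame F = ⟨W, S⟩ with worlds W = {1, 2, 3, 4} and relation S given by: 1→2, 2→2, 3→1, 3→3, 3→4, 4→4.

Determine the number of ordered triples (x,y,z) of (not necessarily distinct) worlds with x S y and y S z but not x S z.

Enumerating: (3,1,2).

1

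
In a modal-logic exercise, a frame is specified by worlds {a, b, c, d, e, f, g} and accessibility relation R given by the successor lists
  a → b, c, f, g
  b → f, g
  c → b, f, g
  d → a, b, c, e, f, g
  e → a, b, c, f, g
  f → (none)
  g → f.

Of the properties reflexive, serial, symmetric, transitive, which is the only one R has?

transitive

Reflexive: no — a is not related to itself.
Serial: no — f has no R-successor.
Symmetric: no — a R b but not b R a.
Transitive: yes — every two-step R-path is closed by a direct edge.
Only transitive holds.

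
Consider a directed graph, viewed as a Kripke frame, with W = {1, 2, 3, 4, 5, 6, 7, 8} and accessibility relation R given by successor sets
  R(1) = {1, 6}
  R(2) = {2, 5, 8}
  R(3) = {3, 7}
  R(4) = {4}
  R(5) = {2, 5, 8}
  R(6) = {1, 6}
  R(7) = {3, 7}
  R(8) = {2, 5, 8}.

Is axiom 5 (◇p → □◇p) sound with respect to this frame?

The schema 5 characterises exactly the Euclidean frames.
Euclidean: yes — any two successors of a common world are R-related.

Yes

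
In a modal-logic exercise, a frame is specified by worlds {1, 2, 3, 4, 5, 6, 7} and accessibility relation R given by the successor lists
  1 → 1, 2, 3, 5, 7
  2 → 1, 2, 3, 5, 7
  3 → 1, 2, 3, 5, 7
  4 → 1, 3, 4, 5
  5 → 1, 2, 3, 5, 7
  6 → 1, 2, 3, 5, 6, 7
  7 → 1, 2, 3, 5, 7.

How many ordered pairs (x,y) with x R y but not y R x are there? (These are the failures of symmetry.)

Enumerating: (4,1), (4,3), (4,5), (6,1), (6,2), (6,3), (6,5), (6,7).

8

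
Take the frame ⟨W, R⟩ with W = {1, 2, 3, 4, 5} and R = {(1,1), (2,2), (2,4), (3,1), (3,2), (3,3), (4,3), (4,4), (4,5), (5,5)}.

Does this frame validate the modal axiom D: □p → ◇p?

Yes

Axiom D corresponds to the accessibility relation being serial.
Serial: yes — every world has a successor (e.g. 1 R 1).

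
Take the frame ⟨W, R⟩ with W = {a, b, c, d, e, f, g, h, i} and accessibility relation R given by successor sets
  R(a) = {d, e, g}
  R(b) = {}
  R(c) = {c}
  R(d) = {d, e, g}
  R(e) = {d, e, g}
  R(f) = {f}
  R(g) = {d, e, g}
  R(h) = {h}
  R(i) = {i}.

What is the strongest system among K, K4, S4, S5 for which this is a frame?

K4

Transitive (axiom 4): yes — every two-step R-path is closed by a direct edge.
Reflexive (axiom T): no — a is not related to itself.
Euclidean (axiom 5): yes — any two successors of a common world are R-related.
So F validates K, K4; S4 would additionally require R to be reflexive. The strongest is K4.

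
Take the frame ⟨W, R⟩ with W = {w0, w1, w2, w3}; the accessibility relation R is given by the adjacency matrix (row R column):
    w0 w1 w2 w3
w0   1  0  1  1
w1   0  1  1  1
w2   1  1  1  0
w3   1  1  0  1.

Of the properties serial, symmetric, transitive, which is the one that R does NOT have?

Serial: yes — every world has a successor (e.g. w0 R w0).
Symmetric: yes — every pair in R has its reverse in R.
Transitive: no — w0 R w2 and w2 R w1, but not w0 R w1.
Only transitive fails.

transitive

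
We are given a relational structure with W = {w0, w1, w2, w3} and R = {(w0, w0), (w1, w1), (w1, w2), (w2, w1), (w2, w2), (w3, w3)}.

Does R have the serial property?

Yes

Serial: yes — every world has a successor (e.g. w0 R w0).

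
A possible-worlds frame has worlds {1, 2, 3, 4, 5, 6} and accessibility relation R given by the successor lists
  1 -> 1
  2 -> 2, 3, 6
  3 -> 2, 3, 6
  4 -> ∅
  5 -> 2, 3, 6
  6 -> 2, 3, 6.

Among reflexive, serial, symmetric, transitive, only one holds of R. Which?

Reflexive: no — 4 is not related to itself.
Serial: no — 4 has no R-successor.
Symmetric: no — 5 R 2 but not 2 R 5.
Transitive: yes — every two-step R-path is closed by a direct edge.
Only transitive holds.

transitive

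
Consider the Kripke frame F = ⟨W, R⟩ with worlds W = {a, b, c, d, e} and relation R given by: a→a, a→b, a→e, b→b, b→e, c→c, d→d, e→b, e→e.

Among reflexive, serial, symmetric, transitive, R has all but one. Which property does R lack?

symmetric

Reflexive: yes — every world is R-related to itself.
Serial: yes — every world has a successor (e.g. a R a).
Symmetric: no — a R b but not b R a.
Transitive: yes — every two-step R-path is closed by a direct edge.
Only symmetric fails.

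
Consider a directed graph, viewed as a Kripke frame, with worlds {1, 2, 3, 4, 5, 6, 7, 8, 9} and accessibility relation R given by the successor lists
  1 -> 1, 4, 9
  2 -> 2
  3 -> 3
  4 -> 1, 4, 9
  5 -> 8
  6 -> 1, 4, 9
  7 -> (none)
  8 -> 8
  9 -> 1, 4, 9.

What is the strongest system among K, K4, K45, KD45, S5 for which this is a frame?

Transitive (axiom 4): yes — every two-step R-path is closed by a direct edge.
Euclidean (axiom 5): yes — any two successors of a common world are R-related.
Serial (axiom D): no — 7 has no R-successor.
Reflexive (axiom T): no — 5 is not related to itself.
So F validates K, K4, K45; KD45 would additionally require R to be serial. The strongest is K45.

K45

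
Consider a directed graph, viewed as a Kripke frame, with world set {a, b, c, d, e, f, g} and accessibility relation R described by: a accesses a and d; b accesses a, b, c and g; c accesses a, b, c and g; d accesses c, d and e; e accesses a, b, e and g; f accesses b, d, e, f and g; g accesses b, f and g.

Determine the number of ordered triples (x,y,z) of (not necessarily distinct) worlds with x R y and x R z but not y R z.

32

Enumerating: (a,d,a), (b,a,b), (b,a,c), (b,a,g), (b,g,a), (b,g,c), (c,a,b), (c,a,c), (c,a,g), (c,g,a), (c,g,c), (d,c,d), … and 20 more.
Total: 32.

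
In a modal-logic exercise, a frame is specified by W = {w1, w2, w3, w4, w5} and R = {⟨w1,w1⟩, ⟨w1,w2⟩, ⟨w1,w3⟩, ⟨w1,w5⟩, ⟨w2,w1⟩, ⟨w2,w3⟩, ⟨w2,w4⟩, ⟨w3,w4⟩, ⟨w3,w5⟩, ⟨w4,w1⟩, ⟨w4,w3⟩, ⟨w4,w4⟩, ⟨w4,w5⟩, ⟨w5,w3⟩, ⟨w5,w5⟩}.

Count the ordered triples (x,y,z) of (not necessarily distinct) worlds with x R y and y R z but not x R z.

Enumerating: (w1,w2,w4), (w1,w3,w4), (w2,w1,w2), (w2,w1,w5), (w2,w3,w5), (w2,w4,w5), (w3,w4,w1), (w3,w4,w3), (w3,w5,w3), (w4,w1,w2), (w5,w3,w4).

11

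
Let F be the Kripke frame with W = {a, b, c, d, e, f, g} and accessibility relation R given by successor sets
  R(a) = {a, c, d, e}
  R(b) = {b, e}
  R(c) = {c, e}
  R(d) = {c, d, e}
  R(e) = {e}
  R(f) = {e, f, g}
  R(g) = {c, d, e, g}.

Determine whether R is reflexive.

Yes

Reflexive: yes — every world is R-related to itself.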